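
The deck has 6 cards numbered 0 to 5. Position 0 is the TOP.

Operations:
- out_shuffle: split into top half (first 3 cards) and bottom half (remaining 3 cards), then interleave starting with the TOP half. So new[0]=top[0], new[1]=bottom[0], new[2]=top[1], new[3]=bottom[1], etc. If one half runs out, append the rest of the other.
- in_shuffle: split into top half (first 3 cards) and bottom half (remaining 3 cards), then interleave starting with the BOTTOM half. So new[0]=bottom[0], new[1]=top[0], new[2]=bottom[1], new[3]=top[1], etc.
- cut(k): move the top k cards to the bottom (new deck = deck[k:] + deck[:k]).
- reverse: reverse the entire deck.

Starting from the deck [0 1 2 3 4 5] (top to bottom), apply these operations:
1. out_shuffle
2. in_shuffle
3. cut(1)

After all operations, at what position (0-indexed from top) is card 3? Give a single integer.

Answer: 2

Derivation:
After op 1 (out_shuffle): [0 3 1 4 2 5]
After op 2 (in_shuffle): [4 0 2 3 5 1]
After op 3 (cut(1)): [0 2 3 5 1 4]
Card 3 is at position 2.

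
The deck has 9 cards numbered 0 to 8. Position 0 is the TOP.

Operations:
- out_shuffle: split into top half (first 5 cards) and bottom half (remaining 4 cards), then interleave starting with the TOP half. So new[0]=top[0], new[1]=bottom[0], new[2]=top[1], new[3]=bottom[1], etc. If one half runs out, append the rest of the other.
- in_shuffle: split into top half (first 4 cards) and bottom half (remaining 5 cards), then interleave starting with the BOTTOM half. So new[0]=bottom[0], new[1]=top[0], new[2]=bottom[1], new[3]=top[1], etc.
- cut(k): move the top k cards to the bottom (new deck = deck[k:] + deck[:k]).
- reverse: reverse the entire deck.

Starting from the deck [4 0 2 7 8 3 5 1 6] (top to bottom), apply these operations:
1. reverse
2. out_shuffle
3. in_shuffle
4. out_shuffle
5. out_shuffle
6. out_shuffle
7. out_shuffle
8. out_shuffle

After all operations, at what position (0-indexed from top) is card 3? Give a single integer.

Answer: 2

Derivation:
After op 1 (reverse): [6 1 5 3 8 7 2 0 4]
After op 2 (out_shuffle): [6 7 1 2 5 0 3 4 8]
After op 3 (in_shuffle): [5 6 0 7 3 1 4 2 8]
After op 4 (out_shuffle): [5 1 6 4 0 2 7 8 3]
After op 5 (out_shuffle): [5 2 1 7 6 8 4 3 0]
After op 6 (out_shuffle): [5 8 2 4 1 3 7 0 6]
After op 7 (out_shuffle): [5 3 8 7 2 0 4 6 1]
After op 8 (out_shuffle): [5 0 3 4 8 6 7 1 2]
Card 3 is at position 2.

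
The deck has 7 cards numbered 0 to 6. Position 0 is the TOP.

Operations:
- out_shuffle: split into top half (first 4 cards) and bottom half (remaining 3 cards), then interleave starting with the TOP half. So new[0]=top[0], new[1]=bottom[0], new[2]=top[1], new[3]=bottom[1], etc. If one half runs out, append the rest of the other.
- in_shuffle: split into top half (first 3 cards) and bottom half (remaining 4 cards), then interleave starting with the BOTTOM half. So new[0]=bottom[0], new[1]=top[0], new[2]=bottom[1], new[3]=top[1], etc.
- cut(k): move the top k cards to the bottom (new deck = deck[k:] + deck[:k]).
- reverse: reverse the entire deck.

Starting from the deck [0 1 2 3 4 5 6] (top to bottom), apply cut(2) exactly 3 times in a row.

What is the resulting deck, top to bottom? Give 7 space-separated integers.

Answer: 6 0 1 2 3 4 5

Derivation:
After op 1 (cut(2)): [2 3 4 5 6 0 1]
After op 2 (cut(2)): [4 5 6 0 1 2 3]
After op 3 (cut(2)): [6 0 1 2 3 4 5]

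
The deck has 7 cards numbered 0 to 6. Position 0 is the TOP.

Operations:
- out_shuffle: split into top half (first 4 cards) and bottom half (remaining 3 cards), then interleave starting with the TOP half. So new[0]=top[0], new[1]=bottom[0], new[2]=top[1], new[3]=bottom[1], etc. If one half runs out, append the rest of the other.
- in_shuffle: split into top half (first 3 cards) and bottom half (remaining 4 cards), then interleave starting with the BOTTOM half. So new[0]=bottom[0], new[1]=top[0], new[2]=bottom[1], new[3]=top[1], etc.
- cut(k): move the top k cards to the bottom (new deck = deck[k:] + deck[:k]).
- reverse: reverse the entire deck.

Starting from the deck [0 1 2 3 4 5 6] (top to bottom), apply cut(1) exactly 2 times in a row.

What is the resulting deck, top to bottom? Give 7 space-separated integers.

Answer: 2 3 4 5 6 0 1

Derivation:
After op 1 (cut(1)): [1 2 3 4 5 6 0]
After op 2 (cut(1)): [2 3 4 5 6 0 1]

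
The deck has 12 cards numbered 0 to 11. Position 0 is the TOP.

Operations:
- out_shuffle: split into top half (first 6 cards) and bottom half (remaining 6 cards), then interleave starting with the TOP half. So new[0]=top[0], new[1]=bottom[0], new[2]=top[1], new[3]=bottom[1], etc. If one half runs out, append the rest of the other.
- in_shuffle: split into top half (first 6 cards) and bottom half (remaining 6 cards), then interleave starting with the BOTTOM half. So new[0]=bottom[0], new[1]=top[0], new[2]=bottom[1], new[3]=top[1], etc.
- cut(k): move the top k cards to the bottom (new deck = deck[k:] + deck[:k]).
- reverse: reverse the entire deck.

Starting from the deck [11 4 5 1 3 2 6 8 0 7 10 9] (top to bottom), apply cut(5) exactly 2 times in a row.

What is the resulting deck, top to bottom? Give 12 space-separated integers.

Answer: 10 9 11 4 5 1 3 2 6 8 0 7

Derivation:
After op 1 (cut(5)): [2 6 8 0 7 10 9 11 4 5 1 3]
After op 2 (cut(5)): [10 9 11 4 5 1 3 2 6 8 0 7]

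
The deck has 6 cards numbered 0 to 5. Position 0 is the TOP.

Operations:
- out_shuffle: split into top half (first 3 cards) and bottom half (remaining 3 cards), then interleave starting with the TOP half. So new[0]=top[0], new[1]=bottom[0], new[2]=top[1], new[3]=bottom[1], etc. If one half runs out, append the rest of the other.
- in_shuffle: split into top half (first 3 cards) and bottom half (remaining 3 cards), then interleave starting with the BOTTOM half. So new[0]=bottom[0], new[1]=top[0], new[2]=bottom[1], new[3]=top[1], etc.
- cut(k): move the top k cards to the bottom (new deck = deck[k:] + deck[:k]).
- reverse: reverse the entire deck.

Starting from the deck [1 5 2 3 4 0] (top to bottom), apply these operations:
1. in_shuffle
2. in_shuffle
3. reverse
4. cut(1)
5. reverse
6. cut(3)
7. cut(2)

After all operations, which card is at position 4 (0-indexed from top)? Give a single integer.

Answer: 0

Derivation:
After op 1 (in_shuffle): [3 1 4 5 0 2]
After op 2 (in_shuffle): [5 3 0 1 2 4]
After op 3 (reverse): [4 2 1 0 3 5]
After op 4 (cut(1)): [2 1 0 3 5 4]
After op 5 (reverse): [4 5 3 0 1 2]
After op 6 (cut(3)): [0 1 2 4 5 3]
After op 7 (cut(2)): [2 4 5 3 0 1]
Position 4: card 0.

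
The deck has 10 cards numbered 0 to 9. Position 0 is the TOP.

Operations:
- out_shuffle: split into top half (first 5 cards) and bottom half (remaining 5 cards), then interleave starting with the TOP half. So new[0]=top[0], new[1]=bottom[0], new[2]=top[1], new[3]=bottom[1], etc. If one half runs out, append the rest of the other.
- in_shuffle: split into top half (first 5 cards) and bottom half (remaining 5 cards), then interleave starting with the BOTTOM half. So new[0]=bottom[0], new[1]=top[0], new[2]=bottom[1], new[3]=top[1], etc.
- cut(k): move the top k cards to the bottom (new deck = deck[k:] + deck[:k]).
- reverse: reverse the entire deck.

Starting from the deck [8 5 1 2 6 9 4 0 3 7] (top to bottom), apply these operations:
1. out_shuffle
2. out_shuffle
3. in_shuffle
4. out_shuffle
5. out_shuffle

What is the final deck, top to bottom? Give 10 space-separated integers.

After op 1 (out_shuffle): [8 9 5 4 1 0 2 3 6 7]
After op 2 (out_shuffle): [8 0 9 2 5 3 4 6 1 7]
After op 3 (in_shuffle): [3 8 4 0 6 9 1 2 7 5]
After op 4 (out_shuffle): [3 9 8 1 4 2 0 7 6 5]
After op 5 (out_shuffle): [3 2 9 0 8 7 1 6 4 5]

Answer: 3 2 9 0 8 7 1 6 4 5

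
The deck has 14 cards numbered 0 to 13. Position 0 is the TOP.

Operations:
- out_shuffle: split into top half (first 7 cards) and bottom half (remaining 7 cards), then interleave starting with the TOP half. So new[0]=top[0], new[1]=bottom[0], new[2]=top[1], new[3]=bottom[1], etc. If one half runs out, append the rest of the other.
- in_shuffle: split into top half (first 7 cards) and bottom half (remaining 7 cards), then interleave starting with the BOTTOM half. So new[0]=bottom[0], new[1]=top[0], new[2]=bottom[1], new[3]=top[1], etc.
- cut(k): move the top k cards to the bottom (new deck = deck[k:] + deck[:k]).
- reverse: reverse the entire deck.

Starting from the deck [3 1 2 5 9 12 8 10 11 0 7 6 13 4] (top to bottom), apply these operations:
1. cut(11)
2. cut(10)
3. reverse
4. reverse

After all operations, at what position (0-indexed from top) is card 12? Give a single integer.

Answer: 12

Derivation:
After op 1 (cut(11)): [6 13 4 3 1 2 5 9 12 8 10 11 0 7]
After op 2 (cut(10)): [10 11 0 7 6 13 4 3 1 2 5 9 12 8]
After op 3 (reverse): [8 12 9 5 2 1 3 4 13 6 7 0 11 10]
After op 4 (reverse): [10 11 0 7 6 13 4 3 1 2 5 9 12 8]
Card 12 is at position 12.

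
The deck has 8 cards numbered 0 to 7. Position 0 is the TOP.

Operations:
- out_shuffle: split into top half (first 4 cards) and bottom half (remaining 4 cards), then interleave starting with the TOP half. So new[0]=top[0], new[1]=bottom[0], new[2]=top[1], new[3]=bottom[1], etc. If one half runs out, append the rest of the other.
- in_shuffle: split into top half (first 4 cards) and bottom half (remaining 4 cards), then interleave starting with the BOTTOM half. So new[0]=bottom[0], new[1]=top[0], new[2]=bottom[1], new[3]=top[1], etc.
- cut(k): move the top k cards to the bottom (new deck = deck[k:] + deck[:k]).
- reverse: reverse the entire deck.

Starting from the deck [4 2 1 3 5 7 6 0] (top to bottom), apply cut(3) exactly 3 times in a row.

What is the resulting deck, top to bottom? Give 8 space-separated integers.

After op 1 (cut(3)): [3 5 7 6 0 4 2 1]
After op 2 (cut(3)): [6 0 4 2 1 3 5 7]
After op 3 (cut(3)): [2 1 3 5 7 6 0 4]

Answer: 2 1 3 5 7 6 0 4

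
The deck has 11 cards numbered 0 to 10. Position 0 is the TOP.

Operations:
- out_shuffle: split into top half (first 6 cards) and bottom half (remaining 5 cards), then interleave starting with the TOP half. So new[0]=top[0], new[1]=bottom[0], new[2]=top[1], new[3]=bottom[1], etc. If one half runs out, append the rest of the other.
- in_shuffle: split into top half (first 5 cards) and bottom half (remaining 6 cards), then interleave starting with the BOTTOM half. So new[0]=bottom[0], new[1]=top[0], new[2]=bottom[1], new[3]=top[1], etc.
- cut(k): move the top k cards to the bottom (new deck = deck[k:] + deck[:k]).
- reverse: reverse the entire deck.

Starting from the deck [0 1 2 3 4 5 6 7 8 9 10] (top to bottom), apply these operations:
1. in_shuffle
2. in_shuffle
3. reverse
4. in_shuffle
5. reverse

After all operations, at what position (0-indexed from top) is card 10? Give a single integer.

Answer: 9

Derivation:
After op 1 (in_shuffle): [5 0 6 1 7 2 8 3 9 4 10]
After op 2 (in_shuffle): [2 5 8 0 3 6 9 1 4 7 10]
After op 3 (reverse): [10 7 4 1 9 6 3 0 8 5 2]
After op 4 (in_shuffle): [6 10 3 7 0 4 8 1 5 9 2]
After op 5 (reverse): [2 9 5 1 8 4 0 7 3 10 6]
Card 10 is at position 9.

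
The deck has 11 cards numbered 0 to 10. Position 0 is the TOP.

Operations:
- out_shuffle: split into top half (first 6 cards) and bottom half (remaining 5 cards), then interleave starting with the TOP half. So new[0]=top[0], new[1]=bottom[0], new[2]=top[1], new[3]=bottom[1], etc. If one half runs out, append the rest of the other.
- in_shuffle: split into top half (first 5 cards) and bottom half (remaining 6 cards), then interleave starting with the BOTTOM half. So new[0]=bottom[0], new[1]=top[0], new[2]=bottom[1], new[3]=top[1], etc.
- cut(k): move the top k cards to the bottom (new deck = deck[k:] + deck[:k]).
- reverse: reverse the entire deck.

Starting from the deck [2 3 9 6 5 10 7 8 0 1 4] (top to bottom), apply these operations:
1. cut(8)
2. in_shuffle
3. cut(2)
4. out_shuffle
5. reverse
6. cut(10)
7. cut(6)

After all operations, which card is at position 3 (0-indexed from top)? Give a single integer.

After op 1 (cut(8)): [0 1 4 2 3 9 6 5 10 7 8]
After op 2 (in_shuffle): [9 0 6 1 5 4 10 2 7 3 8]
After op 3 (cut(2)): [6 1 5 4 10 2 7 3 8 9 0]
After op 4 (out_shuffle): [6 7 1 3 5 8 4 9 10 0 2]
After op 5 (reverse): [2 0 10 9 4 8 5 3 1 7 6]
After op 6 (cut(10)): [6 2 0 10 9 4 8 5 3 1 7]
After op 7 (cut(6)): [8 5 3 1 7 6 2 0 10 9 4]
Position 3: card 1.

Answer: 1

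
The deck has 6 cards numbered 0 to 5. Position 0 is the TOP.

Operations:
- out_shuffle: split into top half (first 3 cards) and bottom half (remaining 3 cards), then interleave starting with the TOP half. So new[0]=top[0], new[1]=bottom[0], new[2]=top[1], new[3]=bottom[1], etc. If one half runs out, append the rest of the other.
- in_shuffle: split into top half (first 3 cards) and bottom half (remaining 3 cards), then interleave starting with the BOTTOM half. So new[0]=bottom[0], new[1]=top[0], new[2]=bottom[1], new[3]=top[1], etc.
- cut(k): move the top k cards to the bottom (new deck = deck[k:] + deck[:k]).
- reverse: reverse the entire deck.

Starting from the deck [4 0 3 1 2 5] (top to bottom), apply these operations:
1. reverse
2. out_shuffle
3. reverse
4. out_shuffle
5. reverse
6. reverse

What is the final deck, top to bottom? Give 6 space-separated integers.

Answer: 4 2 1 3 0 5

Derivation:
After op 1 (reverse): [5 2 1 3 0 4]
After op 2 (out_shuffle): [5 3 2 0 1 4]
After op 3 (reverse): [4 1 0 2 3 5]
After op 4 (out_shuffle): [4 2 1 3 0 5]
After op 5 (reverse): [5 0 3 1 2 4]
After op 6 (reverse): [4 2 1 3 0 5]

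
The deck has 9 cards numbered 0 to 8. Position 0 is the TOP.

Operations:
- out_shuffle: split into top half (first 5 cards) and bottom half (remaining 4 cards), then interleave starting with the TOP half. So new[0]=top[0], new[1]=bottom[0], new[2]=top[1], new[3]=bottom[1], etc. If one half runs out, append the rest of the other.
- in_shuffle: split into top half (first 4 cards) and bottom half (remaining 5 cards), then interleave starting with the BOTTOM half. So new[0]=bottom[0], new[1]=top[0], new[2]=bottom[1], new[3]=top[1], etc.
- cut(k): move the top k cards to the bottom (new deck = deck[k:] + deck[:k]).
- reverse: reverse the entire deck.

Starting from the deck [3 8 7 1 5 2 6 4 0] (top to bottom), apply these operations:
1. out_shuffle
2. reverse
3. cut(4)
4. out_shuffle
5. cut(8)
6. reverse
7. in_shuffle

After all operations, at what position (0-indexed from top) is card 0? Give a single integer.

Answer: 0

Derivation:
After op 1 (out_shuffle): [3 2 8 6 7 4 1 0 5]
After op 2 (reverse): [5 0 1 4 7 6 8 2 3]
After op 3 (cut(4)): [7 6 8 2 3 5 0 1 4]
After op 4 (out_shuffle): [7 5 6 0 8 1 2 4 3]
After op 5 (cut(8)): [3 7 5 6 0 8 1 2 4]
After op 6 (reverse): [4 2 1 8 0 6 5 7 3]
After op 7 (in_shuffle): [0 4 6 2 5 1 7 8 3]
Card 0 is at position 0.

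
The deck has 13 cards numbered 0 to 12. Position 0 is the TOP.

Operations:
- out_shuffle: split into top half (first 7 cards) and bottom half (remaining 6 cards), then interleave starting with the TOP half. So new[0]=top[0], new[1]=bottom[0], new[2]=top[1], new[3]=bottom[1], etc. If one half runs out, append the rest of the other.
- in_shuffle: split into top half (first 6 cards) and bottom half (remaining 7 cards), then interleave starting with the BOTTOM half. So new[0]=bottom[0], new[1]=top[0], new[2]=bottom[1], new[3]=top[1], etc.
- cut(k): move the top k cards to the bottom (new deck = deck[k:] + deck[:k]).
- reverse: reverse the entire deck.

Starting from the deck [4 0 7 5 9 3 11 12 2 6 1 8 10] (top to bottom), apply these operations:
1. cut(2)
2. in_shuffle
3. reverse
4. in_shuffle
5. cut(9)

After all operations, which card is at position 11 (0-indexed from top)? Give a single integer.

After op 1 (cut(2)): [7 5 9 3 11 12 2 6 1 8 10 4 0]
After op 2 (in_shuffle): [2 7 6 5 1 9 8 3 10 11 4 12 0]
After op 3 (reverse): [0 12 4 11 10 3 8 9 1 5 6 7 2]
After op 4 (in_shuffle): [8 0 9 12 1 4 5 11 6 10 7 3 2]
After op 5 (cut(9)): [10 7 3 2 8 0 9 12 1 4 5 11 6]
Position 11: card 11.

Answer: 11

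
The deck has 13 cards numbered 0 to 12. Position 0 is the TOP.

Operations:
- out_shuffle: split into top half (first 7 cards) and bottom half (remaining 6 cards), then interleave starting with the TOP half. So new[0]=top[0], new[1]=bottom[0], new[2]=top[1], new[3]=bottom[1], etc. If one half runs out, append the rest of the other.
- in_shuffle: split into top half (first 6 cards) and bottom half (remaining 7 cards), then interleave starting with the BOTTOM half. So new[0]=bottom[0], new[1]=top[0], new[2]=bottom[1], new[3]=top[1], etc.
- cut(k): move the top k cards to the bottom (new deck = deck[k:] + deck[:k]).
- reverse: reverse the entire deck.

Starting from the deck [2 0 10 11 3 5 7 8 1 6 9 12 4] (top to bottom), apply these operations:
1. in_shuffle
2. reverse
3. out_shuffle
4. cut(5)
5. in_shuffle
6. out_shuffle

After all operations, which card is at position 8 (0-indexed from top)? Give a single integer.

Answer: 4

Derivation:
After op 1 (in_shuffle): [7 2 8 0 1 10 6 11 9 3 12 5 4]
After op 2 (reverse): [4 5 12 3 9 11 6 10 1 0 8 2 7]
After op 3 (out_shuffle): [4 10 5 1 12 0 3 8 9 2 11 7 6]
After op 4 (cut(5)): [0 3 8 9 2 11 7 6 4 10 5 1 12]
After op 5 (in_shuffle): [7 0 6 3 4 8 10 9 5 2 1 11 12]
After op 6 (out_shuffle): [7 9 0 5 6 2 3 1 4 11 8 12 10]
Position 8: card 4.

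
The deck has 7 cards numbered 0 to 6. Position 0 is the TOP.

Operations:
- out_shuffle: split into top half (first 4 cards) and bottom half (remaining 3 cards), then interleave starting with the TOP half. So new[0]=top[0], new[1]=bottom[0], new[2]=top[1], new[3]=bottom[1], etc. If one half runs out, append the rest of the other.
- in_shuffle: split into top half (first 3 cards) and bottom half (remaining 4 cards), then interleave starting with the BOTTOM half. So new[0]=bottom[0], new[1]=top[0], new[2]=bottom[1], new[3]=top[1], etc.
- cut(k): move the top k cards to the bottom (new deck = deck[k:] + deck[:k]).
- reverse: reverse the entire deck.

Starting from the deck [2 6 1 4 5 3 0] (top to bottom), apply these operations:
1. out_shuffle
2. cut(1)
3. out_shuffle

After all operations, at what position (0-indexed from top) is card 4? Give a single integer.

After op 1 (out_shuffle): [2 5 6 3 1 0 4]
After op 2 (cut(1)): [5 6 3 1 0 4 2]
After op 3 (out_shuffle): [5 0 6 4 3 2 1]
Card 4 is at position 3.

Answer: 3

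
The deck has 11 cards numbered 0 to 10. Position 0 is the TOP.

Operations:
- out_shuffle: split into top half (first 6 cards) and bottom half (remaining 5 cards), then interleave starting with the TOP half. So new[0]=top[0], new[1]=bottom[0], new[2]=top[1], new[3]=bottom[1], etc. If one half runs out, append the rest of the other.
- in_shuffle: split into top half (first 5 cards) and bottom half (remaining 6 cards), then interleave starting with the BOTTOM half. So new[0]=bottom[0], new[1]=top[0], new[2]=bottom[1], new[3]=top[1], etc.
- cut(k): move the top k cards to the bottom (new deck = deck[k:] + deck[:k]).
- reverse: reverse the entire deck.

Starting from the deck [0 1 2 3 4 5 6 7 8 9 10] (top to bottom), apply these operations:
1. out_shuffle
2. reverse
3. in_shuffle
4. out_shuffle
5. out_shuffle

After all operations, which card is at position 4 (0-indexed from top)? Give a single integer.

Answer: 5

Derivation:
After op 1 (out_shuffle): [0 6 1 7 2 8 3 9 4 10 5]
After op 2 (reverse): [5 10 4 9 3 8 2 7 1 6 0]
After op 3 (in_shuffle): [8 5 2 10 7 4 1 9 6 3 0]
After op 4 (out_shuffle): [8 1 5 9 2 6 10 3 7 0 4]
After op 5 (out_shuffle): [8 10 1 3 5 7 9 0 2 4 6]
Position 4: card 5.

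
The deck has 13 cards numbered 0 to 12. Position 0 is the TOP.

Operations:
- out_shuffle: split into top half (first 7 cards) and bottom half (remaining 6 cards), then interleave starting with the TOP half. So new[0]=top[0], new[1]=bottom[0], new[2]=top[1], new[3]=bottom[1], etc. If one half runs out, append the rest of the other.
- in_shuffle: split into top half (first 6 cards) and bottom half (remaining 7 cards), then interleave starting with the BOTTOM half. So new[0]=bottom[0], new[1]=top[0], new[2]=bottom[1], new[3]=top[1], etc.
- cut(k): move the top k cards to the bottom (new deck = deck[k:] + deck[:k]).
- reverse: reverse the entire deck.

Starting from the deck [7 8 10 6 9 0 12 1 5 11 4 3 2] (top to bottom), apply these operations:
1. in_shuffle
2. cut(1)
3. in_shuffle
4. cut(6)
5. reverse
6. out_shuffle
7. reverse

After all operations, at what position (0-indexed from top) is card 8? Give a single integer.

Answer: 12

Derivation:
After op 1 (in_shuffle): [12 7 1 8 5 10 11 6 4 9 3 0 2]
After op 2 (cut(1)): [7 1 8 5 10 11 6 4 9 3 0 2 12]
After op 3 (in_shuffle): [6 7 4 1 9 8 3 5 0 10 2 11 12]
After op 4 (cut(6)): [3 5 0 10 2 11 12 6 7 4 1 9 8]
After op 5 (reverse): [8 9 1 4 7 6 12 11 2 10 0 5 3]
After op 6 (out_shuffle): [8 11 9 2 1 10 4 0 7 5 6 3 12]
After op 7 (reverse): [12 3 6 5 7 0 4 10 1 2 9 11 8]
Card 8 is at position 12.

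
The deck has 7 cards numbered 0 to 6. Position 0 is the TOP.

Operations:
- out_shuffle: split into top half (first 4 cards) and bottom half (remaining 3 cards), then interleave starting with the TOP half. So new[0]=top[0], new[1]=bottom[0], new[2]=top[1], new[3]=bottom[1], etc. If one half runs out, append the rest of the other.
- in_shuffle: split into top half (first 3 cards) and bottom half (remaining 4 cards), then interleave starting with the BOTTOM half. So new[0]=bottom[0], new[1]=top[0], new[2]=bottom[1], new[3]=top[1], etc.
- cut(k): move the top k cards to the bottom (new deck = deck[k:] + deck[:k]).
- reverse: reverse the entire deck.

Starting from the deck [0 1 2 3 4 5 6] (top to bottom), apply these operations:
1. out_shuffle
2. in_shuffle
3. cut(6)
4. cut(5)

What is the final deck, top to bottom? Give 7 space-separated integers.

After op 1 (out_shuffle): [0 4 1 5 2 6 3]
After op 2 (in_shuffle): [5 0 2 4 6 1 3]
After op 3 (cut(6)): [3 5 0 2 4 6 1]
After op 4 (cut(5)): [6 1 3 5 0 2 4]

Answer: 6 1 3 5 0 2 4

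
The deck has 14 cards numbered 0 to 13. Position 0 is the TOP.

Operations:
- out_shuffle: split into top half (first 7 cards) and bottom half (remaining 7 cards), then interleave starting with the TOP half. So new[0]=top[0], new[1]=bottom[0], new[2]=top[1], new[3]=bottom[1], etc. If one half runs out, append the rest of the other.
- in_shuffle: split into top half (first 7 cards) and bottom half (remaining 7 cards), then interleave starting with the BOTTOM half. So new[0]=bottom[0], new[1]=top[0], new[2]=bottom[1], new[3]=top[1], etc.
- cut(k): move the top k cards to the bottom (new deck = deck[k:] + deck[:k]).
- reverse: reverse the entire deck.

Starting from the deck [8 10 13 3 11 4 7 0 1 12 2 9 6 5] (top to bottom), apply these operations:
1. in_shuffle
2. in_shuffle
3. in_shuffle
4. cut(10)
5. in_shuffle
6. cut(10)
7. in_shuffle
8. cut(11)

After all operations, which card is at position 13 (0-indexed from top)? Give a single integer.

After op 1 (in_shuffle): [0 8 1 10 12 13 2 3 9 11 6 4 5 7]
After op 2 (in_shuffle): [3 0 9 8 11 1 6 10 4 12 5 13 7 2]
After op 3 (in_shuffle): [10 3 4 0 12 9 5 8 13 11 7 1 2 6]
After op 4 (cut(10)): [7 1 2 6 10 3 4 0 12 9 5 8 13 11]
After op 5 (in_shuffle): [0 7 12 1 9 2 5 6 8 10 13 3 11 4]
After op 6 (cut(10)): [13 3 11 4 0 7 12 1 9 2 5 6 8 10]
After op 7 (in_shuffle): [1 13 9 3 2 11 5 4 6 0 8 7 10 12]
After op 8 (cut(11)): [7 10 12 1 13 9 3 2 11 5 4 6 0 8]
Position 13: card 8.

Answer: 8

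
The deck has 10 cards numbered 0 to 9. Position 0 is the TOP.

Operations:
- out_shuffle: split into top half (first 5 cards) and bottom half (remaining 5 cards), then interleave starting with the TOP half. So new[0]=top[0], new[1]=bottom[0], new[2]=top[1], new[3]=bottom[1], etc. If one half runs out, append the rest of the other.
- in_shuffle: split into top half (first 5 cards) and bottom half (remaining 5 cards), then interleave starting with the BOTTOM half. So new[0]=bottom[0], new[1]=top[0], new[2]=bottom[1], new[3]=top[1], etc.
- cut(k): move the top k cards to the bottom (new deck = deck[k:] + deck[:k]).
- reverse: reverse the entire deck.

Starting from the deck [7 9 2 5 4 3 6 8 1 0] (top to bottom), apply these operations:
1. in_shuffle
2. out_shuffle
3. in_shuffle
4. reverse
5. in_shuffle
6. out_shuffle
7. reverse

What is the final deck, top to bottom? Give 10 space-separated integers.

Answer: 7 9 5 4 8 2 3 6 1 0

Derivation:
After op 1 (in_shuffle): [3 7 6 9 8 2 1 5 0 4]
After op 2 (out_shuffle): [3 2 7 1 6 5 9 0 8 4]
After op 3 (in_shuffle): [5 3 9 2 0 7 8 1 4 6]
After op 4 (reverse): [6 4 1 8 7 0 2 9 3 5]
After op 5 (in_shuffle): [0 6 2 4 9 1 3 8 5 7]
After op 6 (out_shuffle): [0 1 6 3 2 8 4 5 9 7]
After op 7 (reverse): [7 9 5 4 8 2 3 6 1 0]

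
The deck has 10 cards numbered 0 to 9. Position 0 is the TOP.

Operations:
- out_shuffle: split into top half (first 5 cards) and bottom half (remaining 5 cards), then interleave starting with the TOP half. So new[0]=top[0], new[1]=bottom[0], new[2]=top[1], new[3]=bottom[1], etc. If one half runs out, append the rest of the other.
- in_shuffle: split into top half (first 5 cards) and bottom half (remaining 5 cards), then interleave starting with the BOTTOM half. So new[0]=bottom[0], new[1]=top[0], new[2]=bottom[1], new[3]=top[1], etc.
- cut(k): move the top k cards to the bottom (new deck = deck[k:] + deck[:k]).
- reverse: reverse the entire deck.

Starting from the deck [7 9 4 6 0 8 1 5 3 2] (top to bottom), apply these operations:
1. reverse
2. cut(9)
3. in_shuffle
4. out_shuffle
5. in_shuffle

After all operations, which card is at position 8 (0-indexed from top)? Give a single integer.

After op 1 (reverse): [2 3 5 1 8 0 6 4 9 7]
After op 2 (cut(9)): [7 2 3 5 1 8 0 6 4 9]
After op 3 (in_shuffle): [8 7 0 2 6 3 4 5 9 1]
After op 4 (out_shuffle): [8 3 7 4 0 5 2 9 6 1]
After op 5 (in_shuffle): [5 8 2 3 9 7 6 4 1 0]
Position 8: card 1.

Answer: 1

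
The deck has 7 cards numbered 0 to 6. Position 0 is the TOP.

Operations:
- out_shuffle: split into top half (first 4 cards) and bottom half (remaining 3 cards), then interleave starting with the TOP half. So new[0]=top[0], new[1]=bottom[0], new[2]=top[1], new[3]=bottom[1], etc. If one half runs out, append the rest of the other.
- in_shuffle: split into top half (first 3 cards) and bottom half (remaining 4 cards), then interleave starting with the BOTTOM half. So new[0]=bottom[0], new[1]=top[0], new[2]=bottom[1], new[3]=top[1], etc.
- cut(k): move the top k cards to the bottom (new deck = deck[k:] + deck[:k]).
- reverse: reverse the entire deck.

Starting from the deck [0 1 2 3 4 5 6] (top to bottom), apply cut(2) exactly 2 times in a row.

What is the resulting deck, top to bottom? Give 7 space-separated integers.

After op 1 (cut(2)): [2 3 4 5 6 0 1]
After op 2 (cut(2)): [4 5 6 0 1 2 3]

Answer: 4 5 6 0 1 2 3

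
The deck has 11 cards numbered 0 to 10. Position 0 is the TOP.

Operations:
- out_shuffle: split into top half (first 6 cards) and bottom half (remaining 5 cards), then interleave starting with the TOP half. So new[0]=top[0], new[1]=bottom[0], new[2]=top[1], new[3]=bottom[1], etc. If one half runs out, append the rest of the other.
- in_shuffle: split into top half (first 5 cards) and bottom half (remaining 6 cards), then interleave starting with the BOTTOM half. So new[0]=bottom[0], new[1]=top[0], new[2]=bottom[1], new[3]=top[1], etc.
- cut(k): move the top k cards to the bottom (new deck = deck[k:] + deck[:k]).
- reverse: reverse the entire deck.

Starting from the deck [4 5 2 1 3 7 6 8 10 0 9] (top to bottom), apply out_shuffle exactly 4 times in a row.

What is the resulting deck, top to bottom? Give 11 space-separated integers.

Answer: 4 0 8 7 1 5 9 10 6 3 2

Derivation:
After op 1 (out_shuffle): [4 6 5 8 2 10 1 0 3 9 7]
After op 2 (out_shuffle): [4 1 6 0 5 3 8 9 2 7 10]
After op 3 (out_shuffle): [4 8 1 9 6 2 0 7 5 10 3]
After op 4 (out_shuffle): [4 0 8 7 1 5 9 10 6 3 2]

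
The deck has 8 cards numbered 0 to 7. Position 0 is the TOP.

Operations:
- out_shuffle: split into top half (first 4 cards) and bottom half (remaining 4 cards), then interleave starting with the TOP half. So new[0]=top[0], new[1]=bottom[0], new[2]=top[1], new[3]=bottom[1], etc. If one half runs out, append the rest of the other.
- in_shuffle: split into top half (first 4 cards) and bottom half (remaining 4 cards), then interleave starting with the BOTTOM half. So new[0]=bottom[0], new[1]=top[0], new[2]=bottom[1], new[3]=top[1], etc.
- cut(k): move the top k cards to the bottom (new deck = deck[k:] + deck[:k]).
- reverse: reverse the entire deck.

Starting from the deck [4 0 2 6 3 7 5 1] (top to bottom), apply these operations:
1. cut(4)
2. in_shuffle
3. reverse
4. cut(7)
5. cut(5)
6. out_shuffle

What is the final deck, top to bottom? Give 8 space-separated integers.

After op 1 (cut(4)): [3 7 5 1 4 0 2 6]
After op 2 (in_shuffle): [4 3 0 7 2 5 6 1]
After op 3 (reverse): [1 6 5 2 7 0 3 4]
After op 4 (cut(7)): [4 1 6 5 2 7 0 3]
After op 5 (cut(5)): [7 0 3 4 1 6 5 2]
After op 6 (out_shuffle): [7 1 0 6 3 5 4 2]

Answer: 7 1 0 6 3 5 4 2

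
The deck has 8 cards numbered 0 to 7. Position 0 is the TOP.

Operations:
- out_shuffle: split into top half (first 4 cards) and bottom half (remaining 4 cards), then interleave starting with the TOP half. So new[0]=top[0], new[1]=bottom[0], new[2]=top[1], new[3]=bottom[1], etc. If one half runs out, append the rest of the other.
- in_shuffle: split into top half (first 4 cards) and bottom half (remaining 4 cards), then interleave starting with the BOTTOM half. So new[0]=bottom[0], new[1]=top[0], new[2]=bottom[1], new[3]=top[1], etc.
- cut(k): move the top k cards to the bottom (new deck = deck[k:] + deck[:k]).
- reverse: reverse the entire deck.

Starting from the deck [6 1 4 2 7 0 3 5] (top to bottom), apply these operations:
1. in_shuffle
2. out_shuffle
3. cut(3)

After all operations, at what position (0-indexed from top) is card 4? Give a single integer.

After op 1 (in_shuffle): [7 6 0 1 3 4 5 2]
After op 2 (out_shuffle): [7 3 6 4 0 5 1 2]
After op 3 (cut(3)): [4 0 5 1 2 7 3 6]
Card 4 is at position 0.

Answer: 0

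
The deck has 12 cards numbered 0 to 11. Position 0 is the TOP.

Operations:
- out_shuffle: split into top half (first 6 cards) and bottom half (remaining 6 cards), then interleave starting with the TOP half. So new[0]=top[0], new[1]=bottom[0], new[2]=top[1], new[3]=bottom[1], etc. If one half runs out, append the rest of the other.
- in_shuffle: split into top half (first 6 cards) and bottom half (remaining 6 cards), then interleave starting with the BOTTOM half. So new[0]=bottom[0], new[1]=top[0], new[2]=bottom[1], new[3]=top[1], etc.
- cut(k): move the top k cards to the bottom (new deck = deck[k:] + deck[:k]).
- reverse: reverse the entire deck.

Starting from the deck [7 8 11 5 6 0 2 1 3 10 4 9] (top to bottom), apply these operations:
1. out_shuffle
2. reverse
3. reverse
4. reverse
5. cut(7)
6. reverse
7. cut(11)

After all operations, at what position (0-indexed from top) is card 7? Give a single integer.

Answer: 8

Derivation:
After op 1 (out_shuffle): [7 2 8 1 11 3 5 10 6 4 0 9]
After op 2 (reverse): [9 0 4 6 10 5 3 11 1 8 2 7]
After op 3 (reverse): [7 2 8 1 11 3 5 10 6 4 0 9]
After op 4 (reverse): [9 0 4 6 10 5 3 11 1 8 2 7]
After op 5 (cut(7)): [11 1 8 2 7 9 0 4 6 10 5 3]
After op 6 (reverse): [3 5 10 6 4 0 9 7 2 8 1 11]
After op 7 (cut(11)): [11 3 5 10 6 4 0 9 7 2 8 1]
Card 7 is at position 8.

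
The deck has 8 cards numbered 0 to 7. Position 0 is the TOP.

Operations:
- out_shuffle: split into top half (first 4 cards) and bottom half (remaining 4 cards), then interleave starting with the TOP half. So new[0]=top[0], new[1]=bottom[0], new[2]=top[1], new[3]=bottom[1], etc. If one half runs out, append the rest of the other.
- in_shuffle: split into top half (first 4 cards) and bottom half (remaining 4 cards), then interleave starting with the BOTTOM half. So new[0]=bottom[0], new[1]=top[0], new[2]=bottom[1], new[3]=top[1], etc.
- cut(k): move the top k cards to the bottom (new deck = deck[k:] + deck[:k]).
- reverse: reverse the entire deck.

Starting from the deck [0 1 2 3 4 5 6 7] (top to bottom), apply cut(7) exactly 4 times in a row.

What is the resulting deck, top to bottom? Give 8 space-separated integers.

After op 1 (cut(7)): [7 0 1 2 3 4 5 6]
After op 2 (cut(7)): [6 7 0 1 2 3 4 5]
After op 3 (cut(7)): [5 6 7 0 1 2 3 4]
After op 4 (cut(7)): [4 5 6 7 0 1 2 3]

Answer: 4 5 6 7 0 1 2 3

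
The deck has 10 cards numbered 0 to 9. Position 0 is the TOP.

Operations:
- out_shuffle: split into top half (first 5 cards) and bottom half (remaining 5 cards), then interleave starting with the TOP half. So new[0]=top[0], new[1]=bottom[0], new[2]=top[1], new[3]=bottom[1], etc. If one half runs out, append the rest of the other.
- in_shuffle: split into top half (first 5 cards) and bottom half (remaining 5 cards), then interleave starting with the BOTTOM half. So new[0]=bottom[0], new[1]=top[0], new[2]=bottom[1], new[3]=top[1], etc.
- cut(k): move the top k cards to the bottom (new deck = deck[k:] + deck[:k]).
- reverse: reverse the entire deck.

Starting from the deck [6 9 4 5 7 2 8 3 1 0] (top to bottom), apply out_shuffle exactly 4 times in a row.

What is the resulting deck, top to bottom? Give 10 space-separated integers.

After op 1 (out_shuffle): [6 2 9 8 4 3 5 1 7 0]
After op 2 (out_shuffle): [6 3 2 5 9 1 8 7 4 0]
After op 3 (out_shuffle): [6 1 3 8 2 7 5 4 9 0]
After op 4 (out_shuffle): [6 7 1 5 3 4 8 9 2 0]

Answer: 6 7 1 5 3 4 8 9 2 0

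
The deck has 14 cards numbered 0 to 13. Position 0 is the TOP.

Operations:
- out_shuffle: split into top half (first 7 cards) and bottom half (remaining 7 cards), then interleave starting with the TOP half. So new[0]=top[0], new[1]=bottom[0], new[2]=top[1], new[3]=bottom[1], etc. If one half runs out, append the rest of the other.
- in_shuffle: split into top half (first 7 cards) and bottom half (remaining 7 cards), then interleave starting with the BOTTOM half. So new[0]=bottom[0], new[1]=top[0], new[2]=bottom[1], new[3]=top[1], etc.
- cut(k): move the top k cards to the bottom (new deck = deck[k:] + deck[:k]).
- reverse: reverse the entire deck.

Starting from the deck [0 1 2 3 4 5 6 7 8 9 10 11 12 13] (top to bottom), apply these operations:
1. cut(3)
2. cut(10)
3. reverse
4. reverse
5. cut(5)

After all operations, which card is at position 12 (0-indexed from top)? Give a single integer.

Answer: 2

Derivation:
After op 1 (cut(3)): [3 4 5 6 7 8 9 10 11 12 13 0 1 2]
After op 2 (cut(10)): [13 0 1 2 3 4 5 6 7 8 9 10 11 12]
After op 3 (reverse): [12 11 10 9 8 7 6 5 4 3 2 1 0 13]
After op 4 (reverse): [13 0 1 2 3 4 5 6 7 8 9 10 11 12]
After op 5 (cut(5)): [4 5 6 7 8 9 10 11 12 13 0 1 2 3]
Position 12: card 2.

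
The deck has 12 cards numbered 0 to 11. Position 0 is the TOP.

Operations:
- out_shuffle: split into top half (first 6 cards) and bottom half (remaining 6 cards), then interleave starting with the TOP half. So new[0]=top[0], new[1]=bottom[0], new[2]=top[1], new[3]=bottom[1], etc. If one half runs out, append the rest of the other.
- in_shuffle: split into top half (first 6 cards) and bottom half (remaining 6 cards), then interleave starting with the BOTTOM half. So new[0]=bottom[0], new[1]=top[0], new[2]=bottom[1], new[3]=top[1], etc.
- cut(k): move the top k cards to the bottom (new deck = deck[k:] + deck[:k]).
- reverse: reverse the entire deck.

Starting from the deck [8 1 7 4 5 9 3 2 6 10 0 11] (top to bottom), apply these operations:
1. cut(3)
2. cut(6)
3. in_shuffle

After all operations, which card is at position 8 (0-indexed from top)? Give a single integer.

After op 1 (cut(3)): [4 5 9 3 2 6 10 0 11 8 1 7]
After op 2 (cut(6)): [10 0 11 8 1 7 4 5 9 3 2 6]
After op 3 (in_shuffle): [4 10 5 0 9 11 3 8 2 1 6 7]
Position 8: card 2.

Answer: 2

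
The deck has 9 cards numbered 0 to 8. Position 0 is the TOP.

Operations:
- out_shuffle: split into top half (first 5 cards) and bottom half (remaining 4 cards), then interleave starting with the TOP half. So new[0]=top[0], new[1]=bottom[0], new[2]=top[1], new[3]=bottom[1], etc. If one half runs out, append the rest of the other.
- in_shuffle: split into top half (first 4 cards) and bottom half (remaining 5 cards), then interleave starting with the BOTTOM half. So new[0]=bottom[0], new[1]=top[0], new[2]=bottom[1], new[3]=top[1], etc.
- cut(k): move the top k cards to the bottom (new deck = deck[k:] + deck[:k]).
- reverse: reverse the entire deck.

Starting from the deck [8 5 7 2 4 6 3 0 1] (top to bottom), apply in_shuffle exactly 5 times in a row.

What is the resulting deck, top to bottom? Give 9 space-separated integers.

After op 1 (in_shuffle): [4 8 6 5 3 7 0 2 1]
After op 2 (in_shuffle): [3 4 7 8 0 6 2 5 1]
After op 3 (in_shuffle): [0 3 6 4 2 7 5 8 1]
After op 4 (in_shuffle): [2 0 7 3 5 6 8 4 1]
After op 5 (in_shuffle): [5 2 6 0 8 7 4 3 1]

Answer: 5 2 6 0 8 7 4 3 1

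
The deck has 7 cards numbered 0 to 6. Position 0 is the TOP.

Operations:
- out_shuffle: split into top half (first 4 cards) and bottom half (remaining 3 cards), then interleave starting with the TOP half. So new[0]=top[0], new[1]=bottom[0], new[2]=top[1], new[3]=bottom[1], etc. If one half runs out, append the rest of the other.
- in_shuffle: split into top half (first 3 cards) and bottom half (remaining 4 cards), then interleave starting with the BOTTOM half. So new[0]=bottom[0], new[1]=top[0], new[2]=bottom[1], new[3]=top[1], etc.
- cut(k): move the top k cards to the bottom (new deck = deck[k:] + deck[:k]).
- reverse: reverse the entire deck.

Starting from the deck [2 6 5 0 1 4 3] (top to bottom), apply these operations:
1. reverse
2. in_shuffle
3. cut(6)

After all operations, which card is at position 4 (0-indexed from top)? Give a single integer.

Answer: 4

Derivation:
After op 1 (reverse): [3 4 1 0 5 6 2]
After op 2 (in_shuffle): [0 3 5 4 6 1 2]
After op 3 (cut(6)): [2 0 3 5 4 6 1]
Position 4: card 4.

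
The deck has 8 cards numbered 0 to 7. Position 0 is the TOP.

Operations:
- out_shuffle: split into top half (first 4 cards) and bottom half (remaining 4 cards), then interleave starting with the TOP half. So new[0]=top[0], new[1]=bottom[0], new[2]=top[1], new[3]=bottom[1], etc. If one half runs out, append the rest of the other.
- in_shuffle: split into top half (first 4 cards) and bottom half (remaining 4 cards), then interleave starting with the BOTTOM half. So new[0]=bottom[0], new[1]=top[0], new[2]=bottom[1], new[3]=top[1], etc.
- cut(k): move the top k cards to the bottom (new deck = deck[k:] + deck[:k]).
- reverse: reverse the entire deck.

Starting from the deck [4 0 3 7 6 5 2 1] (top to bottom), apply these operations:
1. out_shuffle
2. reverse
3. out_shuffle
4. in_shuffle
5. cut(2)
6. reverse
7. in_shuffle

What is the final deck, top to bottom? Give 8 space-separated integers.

After op 1 (out_shuffle): [4 6 0 5 3 2 7 1]
After op 2 (reverse): [1 7 2 3 5 0 6 4]
After op 3 (out_shuffle): [1 5 7 0 2 6 3 4]
After op 4 (in_shuffle): [2 1 6 5 3 7 4 0]
After op 5 (cut(2)): [6 5 3 7 4 0 2 1]
After op 6 (reverse): [1 2 0 4 7 3 5 6]
After op 7 (in_shuffle): [7 1 3 2 5 0 6 4]

Answer: 7 1 3 2 5 0 6 4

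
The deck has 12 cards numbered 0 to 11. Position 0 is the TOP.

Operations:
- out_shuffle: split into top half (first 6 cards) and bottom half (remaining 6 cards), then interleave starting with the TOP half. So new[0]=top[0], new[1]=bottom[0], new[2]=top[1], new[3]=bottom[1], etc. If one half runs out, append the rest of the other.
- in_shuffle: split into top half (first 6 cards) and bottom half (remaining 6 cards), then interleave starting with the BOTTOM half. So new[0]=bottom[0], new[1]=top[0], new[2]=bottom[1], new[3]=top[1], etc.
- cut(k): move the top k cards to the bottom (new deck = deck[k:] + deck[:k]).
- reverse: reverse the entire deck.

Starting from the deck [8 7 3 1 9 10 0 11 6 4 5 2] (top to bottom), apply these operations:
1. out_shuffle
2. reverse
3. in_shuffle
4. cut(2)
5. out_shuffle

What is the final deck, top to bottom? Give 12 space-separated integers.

Answer: 3 0 10 4 11 8 5 1 7 6 9 2

Derivation:
After op 1 (out_shuffle): [8 0 7 11 3 6 1 4 9 5 10 2]
After op 2 (reverse): [2 10 5 9 4 1 6 3 11 7 0 8]
After op 3 (in_shuffle): [6 2 3 10 11 5 7 9 0 4 8 1]
After op 4 (cut(2)): [3 10 11 5 7 9 0 4 8 1 6 2]
After op 5 (out_shuffle): [3 0 10 4 11 8 5 1 7 6 9 2]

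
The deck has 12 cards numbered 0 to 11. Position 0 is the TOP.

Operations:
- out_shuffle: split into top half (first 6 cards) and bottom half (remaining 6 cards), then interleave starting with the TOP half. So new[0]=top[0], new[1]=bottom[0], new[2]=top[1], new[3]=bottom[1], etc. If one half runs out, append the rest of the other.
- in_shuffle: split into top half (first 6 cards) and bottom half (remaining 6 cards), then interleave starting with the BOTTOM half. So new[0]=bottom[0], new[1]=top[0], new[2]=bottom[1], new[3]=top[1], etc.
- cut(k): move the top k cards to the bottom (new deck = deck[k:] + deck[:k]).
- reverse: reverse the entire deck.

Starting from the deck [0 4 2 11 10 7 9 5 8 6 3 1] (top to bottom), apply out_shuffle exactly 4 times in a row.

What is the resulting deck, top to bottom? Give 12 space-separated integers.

After op 1 (out_shuffle): [0 9 4 5 2 8 11 6 10 3 7 1]
After op 2 (out_shuffle): [0 11 9 6 4 10 5 3 2 7 8 1]
After op 3 (out_shuffle): [0 5 11 3 9 2 6 7 4 8 10 1]
After op 4 (out_shuffle): [0 6 5 7 11 4 3 8 9 10 2 1]

Answer: 0 6 5 7 11 4 3 8 9 10 2 1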